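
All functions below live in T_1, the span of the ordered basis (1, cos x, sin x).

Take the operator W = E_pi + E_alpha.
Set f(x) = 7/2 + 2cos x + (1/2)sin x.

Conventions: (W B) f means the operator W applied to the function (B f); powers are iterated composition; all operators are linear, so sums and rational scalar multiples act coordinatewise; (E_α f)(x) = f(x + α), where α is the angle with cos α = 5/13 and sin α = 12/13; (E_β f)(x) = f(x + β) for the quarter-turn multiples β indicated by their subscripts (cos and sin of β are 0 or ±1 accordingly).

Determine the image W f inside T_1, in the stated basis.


the image equals g(x) = 7 - (10/13)cos x - (28/13)sin x

E_pi f = 7/2 - 2cos x - (1/2)sin x
E_alpha f = 7/2 + (16/13)cos x - (43/26)sin x
(E_pi + E_alpha) f = 7 - (10/13)cos x - (28/13)sin x


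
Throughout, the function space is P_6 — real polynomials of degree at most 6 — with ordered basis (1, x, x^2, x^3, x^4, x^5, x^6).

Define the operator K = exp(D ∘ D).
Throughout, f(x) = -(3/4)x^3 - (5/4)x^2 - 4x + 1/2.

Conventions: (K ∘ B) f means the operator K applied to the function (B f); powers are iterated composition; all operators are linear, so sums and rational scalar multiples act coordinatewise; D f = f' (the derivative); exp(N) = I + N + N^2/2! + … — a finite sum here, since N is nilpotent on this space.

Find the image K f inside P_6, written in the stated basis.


the image equals g(x) = -(3/4)x^3 - (5/4)x^2 - (17/2)x - 2

order-1 term: -(9/2)x - 5/2
the series for exp(D ∘ D) f terminates at order 1
exp(D ∘ D) f = -(3/4)x^3 - (5/4)x^2 - (17/2)x - 2


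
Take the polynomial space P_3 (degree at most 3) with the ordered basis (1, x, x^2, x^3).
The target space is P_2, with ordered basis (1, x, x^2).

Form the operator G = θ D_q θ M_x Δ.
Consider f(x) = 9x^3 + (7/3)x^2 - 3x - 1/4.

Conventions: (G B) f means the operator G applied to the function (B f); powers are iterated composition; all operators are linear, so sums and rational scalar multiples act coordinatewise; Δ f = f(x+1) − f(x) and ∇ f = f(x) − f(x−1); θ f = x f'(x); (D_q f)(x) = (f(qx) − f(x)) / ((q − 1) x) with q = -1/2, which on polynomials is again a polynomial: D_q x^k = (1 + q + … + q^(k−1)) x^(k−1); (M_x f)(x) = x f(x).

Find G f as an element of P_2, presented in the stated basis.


g(x) = (243/2)x^2 + (95/3)x

Δ f = 27x^2 + (95/3)x + 25/3
M_x Δ f = 27x^3 + (95/3)x^2 + (25/3)x
θ M_x Δ f = 81x^3 + (190/3)x^2 + (25/3)x
D_q (θ M_x) Δ f = (243/4)x^2 + (95/3)x + 25/3
θ D_q (θ M_x) Δ f = (243/2)x^2 + (95/3)x


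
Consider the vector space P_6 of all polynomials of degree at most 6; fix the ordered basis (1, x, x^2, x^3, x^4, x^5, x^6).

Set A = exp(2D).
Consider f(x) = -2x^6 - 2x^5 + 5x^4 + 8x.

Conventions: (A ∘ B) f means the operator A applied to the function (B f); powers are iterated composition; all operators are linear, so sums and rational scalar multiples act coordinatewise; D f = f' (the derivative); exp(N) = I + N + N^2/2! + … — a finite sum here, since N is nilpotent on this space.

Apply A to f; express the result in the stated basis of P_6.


order-1 term: -24x^5 - 20x^4 + 40x^3 + 16
order-2 term: -120x^4 - 80x^3 + 120x^2
order-3 term: -320x^3 - 160x^2 + 160x
order-4 term: -480x^2 - 160x + 80
order-5 term: -384x - 64
order-6 term: -128
the series for exp(2D) f terminates at order 6
exp(2D) f = -2x^6 - 26x^5 - 135x^4 - 360x^3 - 520x^2 - 376x - 96

g(x) = -2x^6 - 26x^5 - 135x^4 - 360x^3 - 520x^2 - 376x - 96


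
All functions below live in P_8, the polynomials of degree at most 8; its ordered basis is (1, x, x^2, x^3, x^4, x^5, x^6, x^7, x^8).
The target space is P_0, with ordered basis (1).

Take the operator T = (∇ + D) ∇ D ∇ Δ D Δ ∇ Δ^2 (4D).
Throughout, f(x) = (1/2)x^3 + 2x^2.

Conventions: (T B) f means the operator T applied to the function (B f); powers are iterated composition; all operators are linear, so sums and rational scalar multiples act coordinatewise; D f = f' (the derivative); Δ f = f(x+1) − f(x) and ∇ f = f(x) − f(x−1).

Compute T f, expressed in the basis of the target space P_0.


D f = (3/2)x^2 + 4x
(4D) f = 6x^2 + 16x
Δ (4D) f = 12x + 22
Δ Δ (4D) f = 12
∇ Δ^2 (4D) f = 0
Δ ∇ Δ^2 (4D) f = 0
D Δ ∇ Δ^2 (4D) f = 0
Δ (D Δ ∇ Δ^2 (4D)) f = 0
∇ Δ (D Δ ∇ Δ^2 (4D)) f = 0
D ∇ Δ (D Δ ∇ Δ^2 (4D)) f = 0
∇ (D ∇ Δ) (D Δ ∇ Δ^2 (4D)) f = 0
∇ ∇ (D ∇ Δ) (D Δ ∇ Δ^2 (4D)) f = 0
D ∇ (D ∇ Δ) (D Δ ∇ Δ^2 (4D)) f = 0
(∇ + D) ∇ (D ∇ Δ) (D Δ ∇ Δ^2 (4D)) f = 0

the image equals g(x) = 0


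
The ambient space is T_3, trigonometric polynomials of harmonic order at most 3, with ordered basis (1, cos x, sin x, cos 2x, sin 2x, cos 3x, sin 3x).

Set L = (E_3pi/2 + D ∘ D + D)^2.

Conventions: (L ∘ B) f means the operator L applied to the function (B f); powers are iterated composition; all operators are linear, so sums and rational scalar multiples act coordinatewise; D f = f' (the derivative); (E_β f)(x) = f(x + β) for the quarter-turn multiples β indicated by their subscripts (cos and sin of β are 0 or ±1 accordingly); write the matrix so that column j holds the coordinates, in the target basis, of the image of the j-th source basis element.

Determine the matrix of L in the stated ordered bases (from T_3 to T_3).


the matrix is [[1, 0, 0, 0, 0, 0, 0]; [0, 1, 0, 0, 0, 0, 0]; [0, 0, 1, 0, 0, 0, 0]; [0, 0, 0, 21, -20, 0, 0]; [0, 0, 0, 20, 21, 0, 0]; [0, 0, 0, 0, 0, 65, -72]; [0, 0, 0, 0, 0, 72, 65]] (rows listed top to bottom)

image of 1: 1
image of cos x: cos x
image of sin x: sin x
image of cos 2x: 21cos 2x + 20sin 2x
image of sin 2x: -20cos 2x + 21sin 2x
image of cos 3x: 65cos 3x + 72sin 3x
image of sin 3x: -72cos 3x + 65sin 3x
each image's coordinates form column j of the matrix


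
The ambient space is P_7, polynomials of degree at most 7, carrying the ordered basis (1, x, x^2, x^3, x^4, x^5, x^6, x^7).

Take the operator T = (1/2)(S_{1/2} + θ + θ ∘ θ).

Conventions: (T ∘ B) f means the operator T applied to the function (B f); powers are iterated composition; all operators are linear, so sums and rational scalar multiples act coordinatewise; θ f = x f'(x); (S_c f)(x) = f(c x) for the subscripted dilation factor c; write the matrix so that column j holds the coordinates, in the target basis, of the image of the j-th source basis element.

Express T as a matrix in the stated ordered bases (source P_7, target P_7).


image of 1: 1/2
image of x: (5/4)x
image of x^2: (25/8)x^2
image of x^3: (97/16)x^3
image of x^4: (321/32)x^4
image of x^5: (961/64)x^5
image of x^6: (2689/128)x^6
image of x^7: (7169/256)x^7
each image's coordinates form column j of the matrix

the matrix is [[1/2, 0, 0, 0, 0, 0, 0, 0]; [0, 5/4, 0, 0, 0, 0, 0, 0]; [0, 0, 25/8, 0, 0, 0, 0, 0]; [0, 0, 0, 97/16, 0, 0, 0, 0]; [0, 0, 0, 0, 321/32, 0, 0, 0]; [0, 0, 0, 0, 0, 961/64, 0, 0]; [0, 0, 0, 0, 0, 0, 2689/128, 0]; [0, 0, 0, 0, 0, 0, 0, 7169/256]] (rows listed top to bottom)


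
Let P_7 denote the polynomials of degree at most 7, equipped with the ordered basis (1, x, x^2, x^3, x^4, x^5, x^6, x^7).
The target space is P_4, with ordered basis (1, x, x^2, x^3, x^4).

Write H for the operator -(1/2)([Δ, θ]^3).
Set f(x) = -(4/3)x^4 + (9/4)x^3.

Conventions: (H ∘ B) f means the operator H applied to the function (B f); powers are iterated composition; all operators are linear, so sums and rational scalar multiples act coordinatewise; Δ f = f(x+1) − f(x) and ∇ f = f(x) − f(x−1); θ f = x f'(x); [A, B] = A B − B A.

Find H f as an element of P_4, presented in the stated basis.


θ f = -(16/3)x^4 + (27/4)x^3
Δ θ f = -(64/3)x^3 - (47/4)x^2 - (13/12)x + 17/12
Δ f = -(16/3)x^3 - (5/4)x^2 + (17/12)x + 11/12
θ Δ f = -16x^3 - (5/2)x^2 + (17/12)x
[Δ, θ] f = -(16/3)x^3 - (37/4)x^2 - (5/2)x + 17/12
θ [Δ, θ] f = -16x^3 - (37/2)x^2 - (5/2)x
Δ θ [Δ, θ] f = -48x^2 - 85x - 37
Δ [Δ, θ] f = -16x^2 - (69/2)x - 205/12
θ Δ [Δ, θ] f = -32x^2 - (69/2)x
[Δ, θ] [Δ, θ] f = -16x^2 - (101/2)x - 37
θ [Δ, θ] [Δ, θ] f = -32x^2 - (101/2)x
Δ θ [Δ, θ] [Δ, θ] f = -64x - 165/2
Δ [Δ, θ] [Δ, θ] f = -32x - 133/2
θ Δ [Δ, θ] [Δ, θ] f = -32x
[Δ, θ] [Δ, θ] [Δ, θ] f = -32x - 165/2
(-(1/2)([Δ, θ]^3)) f = 16x + 165/4

the result is g(x) = 16x + 165/4


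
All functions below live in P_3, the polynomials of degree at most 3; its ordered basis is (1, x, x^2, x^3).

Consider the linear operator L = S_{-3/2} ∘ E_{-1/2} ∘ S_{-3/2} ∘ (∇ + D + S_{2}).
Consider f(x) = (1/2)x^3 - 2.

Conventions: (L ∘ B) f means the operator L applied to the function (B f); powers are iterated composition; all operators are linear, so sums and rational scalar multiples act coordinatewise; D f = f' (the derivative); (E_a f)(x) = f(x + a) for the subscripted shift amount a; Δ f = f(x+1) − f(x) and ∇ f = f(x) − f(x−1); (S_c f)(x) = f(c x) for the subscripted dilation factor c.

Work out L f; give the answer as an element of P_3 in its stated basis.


the image equals g(x) = (729/16)x^3 + (243/4)x^2 + (351/16)x + 3/4

∇ f = (3/2)x^2 - (3/2)x + 1/2
D f = (3/2)x^2
S_{2} f = 4x^3 - 2
(∇ + D + S_{2}) f = 4x^3 + 3x^2 - (3/2)x - 3/2
S_{-3/2} (∇ + D + S_{2}) f = -(27/2)x^3 + (27/4)x^2 + (9/4)x - 3/2
E_{-1/2} S_{-3/2} (∇ + D + S_{2}) f = -(27/2)x^3 + 27x^2 - (117/8)x + 3/4
S_{-3/2} E_{-1/2} S_{-3/2} (∇ + D + S_{2}) f = (729/16)x^3 + (243/4)x^2 + (351/16)x + 3/4


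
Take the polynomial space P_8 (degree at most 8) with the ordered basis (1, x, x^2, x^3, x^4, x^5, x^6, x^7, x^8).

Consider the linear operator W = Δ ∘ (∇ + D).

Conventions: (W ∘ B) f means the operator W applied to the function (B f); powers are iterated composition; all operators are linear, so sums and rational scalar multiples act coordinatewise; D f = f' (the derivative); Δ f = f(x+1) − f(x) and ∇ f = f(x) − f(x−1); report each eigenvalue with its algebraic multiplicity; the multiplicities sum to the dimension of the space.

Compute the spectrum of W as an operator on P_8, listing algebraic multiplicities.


image of 1: 0
image of x: 0
image of x^2: 4
image of x^3: 12x + 3
image of x^4: 24x^2 + 12x + 6
image of x^5: 40x^3 + 30x^2 + 30x + 5
image of x^6: 60x^4 + 60x^3 + 90x^2 + 30x + 8
image of x^7: 84x^5 + 105x^4 + 210x^3 + 105x^2 + 56x + 7
image of x^8: 112x^6 + 168x^5 + 420x^4 + 280x^3 + 224x^2 + 56x + 10
the matrix is upper triangular; its diagonal is (0, 0, 0, 0, 0, 0, 0, 0, 0)
for a triangular matrix the eigenvalues are the diagonal entries, with algebraic multiplicity their repetition count

λ = 0 (multiplicity 9)


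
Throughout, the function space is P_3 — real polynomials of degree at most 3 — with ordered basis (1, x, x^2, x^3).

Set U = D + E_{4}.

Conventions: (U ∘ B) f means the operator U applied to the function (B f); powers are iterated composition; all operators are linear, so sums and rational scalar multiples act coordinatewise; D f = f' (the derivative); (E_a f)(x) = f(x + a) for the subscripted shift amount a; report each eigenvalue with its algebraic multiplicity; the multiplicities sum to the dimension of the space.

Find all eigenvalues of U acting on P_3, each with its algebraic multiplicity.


λ = 1 (multiplicity 4)

image of 1: 1
image of x: x + 5
image of x^2: x^2 + 10x + 16
image of x^3: x^3 + 15x^2 + 48x + 64
the matrix is upper triangular; its diagonal is (1, 1, 1, 1)
for a triangular matrix the eigenvalues are the diagonal entries, with algebraic multiplicity their repetition count


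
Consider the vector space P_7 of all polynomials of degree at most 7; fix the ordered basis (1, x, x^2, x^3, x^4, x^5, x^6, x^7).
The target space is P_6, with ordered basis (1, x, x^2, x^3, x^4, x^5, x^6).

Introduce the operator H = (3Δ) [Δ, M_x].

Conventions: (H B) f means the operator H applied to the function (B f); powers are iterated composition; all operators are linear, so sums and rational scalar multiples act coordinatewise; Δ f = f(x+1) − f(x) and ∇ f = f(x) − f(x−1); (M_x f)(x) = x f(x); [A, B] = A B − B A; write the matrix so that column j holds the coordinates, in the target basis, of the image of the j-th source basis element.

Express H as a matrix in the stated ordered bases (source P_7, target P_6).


the matrix is [[0, 3, 9, 21, 45, 93, 189, 381]; [0, 0, 6, 27, 84, 225, 558, 1323]; [0, 0, 0, 9, 54, 210, 675, 1953]; [0, 0, 0, 0, 12, 90, 420, 1575]; [0, 0, 0, 0, 0, 15, 135, 735]; [0, 0, 0, 0, 0, 0, 18, 189]; [0, 0, 0, 0, 0, 0, 0, 21]] (rows listed top to bottom)

image of 1: 0
image of x: 3
image of x^2: 6x + 9
image of x^3: 9x^2 + 27x + 21
image of x^4: 12x^3 + 54x^2 + 84x + 45
image of x^5: 15x^4 + 90x^3 + 210x^2 + 225x + 93
image of x^6: 18x^5 + 135x^4 + 420x^3 + 675x^2 + 558x + 189
image of x^7: 21x^6 + 189x^5 + 735x^4 + 1575x^3 + 1953x^2 + 1323x + 381
each image's coordinates form column j of the matrix


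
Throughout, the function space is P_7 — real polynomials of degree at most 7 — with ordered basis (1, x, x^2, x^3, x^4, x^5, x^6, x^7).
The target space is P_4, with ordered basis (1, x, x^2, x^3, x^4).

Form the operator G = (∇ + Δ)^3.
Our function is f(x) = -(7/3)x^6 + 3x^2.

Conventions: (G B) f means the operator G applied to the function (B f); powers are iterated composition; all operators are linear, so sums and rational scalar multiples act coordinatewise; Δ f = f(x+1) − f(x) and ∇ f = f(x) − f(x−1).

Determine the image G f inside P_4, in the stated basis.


g(x) = -2240x^3 - 6720x

∇ f = -14x^5 + 35x^4 - (140/3)x^3 + 35x^2 - 8x - 2/3
Δ f = -14x^5 - 35x^4 - (140/3)x^3 - 35x^2 - 8x + 2/3
(∇ + Δ) f = -28x^5 - (280/3)x^3 - 16x
∇ (∇ + Δ) f = -140x^4 + 280x^3 - 560x^2 + 420x - 412/3
Δ (∇ + Δ) f = -140x^4 - 280x^3 - 560x^2 - 420x - 412/3
(∇ + Δ) (∇ + Δ) f = -280x^4 - 1120x^2 - 824/3
∇ (∇ + Δ) (∇ + Δ) f = -1120x^3 + 1680x^2 - 3360x + 1400
Δ (∇ + Δ) (∇ + Δ) f = -1120x^3 - 1680x^2 - 3360x - 1400
(∇ + Δ) (∇ + Δ) (∇ + Δ) f = -2240x^3 - 6720x


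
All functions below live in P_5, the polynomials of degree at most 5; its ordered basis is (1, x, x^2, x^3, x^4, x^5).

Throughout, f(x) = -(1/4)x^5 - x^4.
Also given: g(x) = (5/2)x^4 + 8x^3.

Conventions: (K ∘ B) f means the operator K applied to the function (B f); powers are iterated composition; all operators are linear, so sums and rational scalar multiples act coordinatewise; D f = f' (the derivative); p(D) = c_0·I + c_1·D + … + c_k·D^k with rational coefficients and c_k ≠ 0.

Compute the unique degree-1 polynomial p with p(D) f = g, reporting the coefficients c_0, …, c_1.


D^0 f = -(1/4)x^5 - x^4
D^1 f = -(5/4)x^4 - 4x^3
matching coefficients of g against c_0 f + c_1 Df + … from the top degree down determines the c_i
solution: c_0 = 0, c_1 = -2

c_0 = 0, c_1 = -2


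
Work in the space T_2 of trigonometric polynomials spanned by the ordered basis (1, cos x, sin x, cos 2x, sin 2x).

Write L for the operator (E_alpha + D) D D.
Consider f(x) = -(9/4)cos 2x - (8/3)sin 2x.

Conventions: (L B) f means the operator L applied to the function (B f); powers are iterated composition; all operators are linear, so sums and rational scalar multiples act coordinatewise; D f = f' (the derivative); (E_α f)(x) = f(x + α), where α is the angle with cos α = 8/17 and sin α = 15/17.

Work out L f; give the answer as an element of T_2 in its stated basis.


D f = -(16/3)cos 2x + (9/2)sin 2x
D D f = 9cos 2x + (32/3)sin 2x
E_alpha D D f = (1111/289)cos 2x - (11632/867)sin 2x
D D D f = (64/3)cos 2x - 18sin 2x
(E_alpha + D) D D f = (21829/867)cos 2x - (27238/867)sin 2x

g(x) = (21829/867)cos 2x - (27238/867)sin 2x


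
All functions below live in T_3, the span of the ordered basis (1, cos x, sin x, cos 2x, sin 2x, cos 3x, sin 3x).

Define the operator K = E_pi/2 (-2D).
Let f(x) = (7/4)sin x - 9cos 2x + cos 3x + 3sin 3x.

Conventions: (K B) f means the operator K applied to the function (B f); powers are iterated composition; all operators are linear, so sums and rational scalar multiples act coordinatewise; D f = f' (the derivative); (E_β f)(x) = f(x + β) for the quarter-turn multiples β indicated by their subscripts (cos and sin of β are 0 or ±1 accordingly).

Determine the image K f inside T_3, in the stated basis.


D f = (7/4)cos x + 18sin 2x + 9cos 3x - 3sin 3x
(-2D) f = -(7/2)cos x - 36sin 2x - 18cos 3x + 6sin 3x
E_pi/2 (-2D) f = (7/2)sin x + 36sin 2x - 6cos 3x - 18sin 3x

the image equals g(x) = (7/2)sin x + 36sin 2x - 6cos 3x - 18sin 3x


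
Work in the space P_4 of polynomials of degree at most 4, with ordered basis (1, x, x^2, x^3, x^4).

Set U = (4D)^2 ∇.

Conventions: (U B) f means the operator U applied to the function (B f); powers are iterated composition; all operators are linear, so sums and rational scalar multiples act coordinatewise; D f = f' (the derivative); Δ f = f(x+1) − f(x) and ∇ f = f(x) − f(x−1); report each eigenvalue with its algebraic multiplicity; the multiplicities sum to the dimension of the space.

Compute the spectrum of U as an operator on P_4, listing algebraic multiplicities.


λ = 0 (multiplicity 5)

image of 1: 0
image of x: 0
image of x^2: 0
image of x^3: 96
image of x^4: 384x - 192
the matrix is upper triangular; its diagonal is (0, 0, 0, 0, 0)
for a triangular matrix the eigenvalues are the diagonal entries, with algebraic multiplicity their repetition count


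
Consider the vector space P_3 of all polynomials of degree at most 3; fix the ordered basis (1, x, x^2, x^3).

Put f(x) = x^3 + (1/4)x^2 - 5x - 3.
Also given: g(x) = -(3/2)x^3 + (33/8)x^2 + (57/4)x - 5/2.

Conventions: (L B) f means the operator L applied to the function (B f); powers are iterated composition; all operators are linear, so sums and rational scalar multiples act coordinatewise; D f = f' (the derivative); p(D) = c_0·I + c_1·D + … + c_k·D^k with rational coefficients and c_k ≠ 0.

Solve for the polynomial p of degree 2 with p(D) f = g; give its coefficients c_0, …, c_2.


c_0 = -3/2, c_1 = 3/2, c_2 = 1

D^0 f = x^3 + (1/4)x^2 - 5x - 3
D^1 f = 3x^2 + (1/2)x - 5
D^2 f = 6x + 1/2
matching coefficients of g against c_0 f + c_1 Df + … from the top degree down determines the c_i
solution: c_0 = -3/2, c_1 = 3/2, c_2 = 1


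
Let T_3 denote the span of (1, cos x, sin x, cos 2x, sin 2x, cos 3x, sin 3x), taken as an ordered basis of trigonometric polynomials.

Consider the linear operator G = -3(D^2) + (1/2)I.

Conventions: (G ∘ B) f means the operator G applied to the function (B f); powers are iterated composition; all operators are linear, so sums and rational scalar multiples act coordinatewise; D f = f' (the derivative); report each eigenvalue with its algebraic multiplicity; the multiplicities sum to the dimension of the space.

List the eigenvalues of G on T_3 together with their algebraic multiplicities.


image of 1: 1/2
image of cos x: (7/2)cos x
image of sin x: (7/2)sin x
image of cos 2x: (25/2)cos 2x
image of sin 2x: (25/2)sin 2x
image of cos 3x: (55/2)cos 3x
image of sin 3x: (55/2)sin 3x
the matrix is diagonal; its diagonal is (1/2, 7/2, 7/2, 25/2, 25/2, 55/2, 55/2)
for a triangular matrix the eigenvalues are the diagonal entries, with algebraic multiplicity their repetition count

λ = 1/2 (multiplicity 1), λ = 7/2 (multiplicity 2), λ = 25/2 (multiplicity 2), λ = 55/2 (multiplicity 2)


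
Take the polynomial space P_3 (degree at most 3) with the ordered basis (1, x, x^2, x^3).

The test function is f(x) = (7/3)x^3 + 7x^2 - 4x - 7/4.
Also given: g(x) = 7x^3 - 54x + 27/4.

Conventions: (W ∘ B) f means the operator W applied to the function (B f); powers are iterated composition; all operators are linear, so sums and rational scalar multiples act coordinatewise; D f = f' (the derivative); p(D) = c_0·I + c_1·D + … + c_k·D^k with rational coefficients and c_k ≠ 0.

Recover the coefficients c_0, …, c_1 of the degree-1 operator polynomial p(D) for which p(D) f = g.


D^0 f = (7/3)x^3 + 7x^2 - 4x - 7/4
D^1 f = 7x^2 + 14x - 4
matching coefficients of g against c_0 f + c_1 Df + … from the top degree down determines the c_i
solution: c_0 = 3, c_1 = -3

c_0 = 3, c_1 = -3


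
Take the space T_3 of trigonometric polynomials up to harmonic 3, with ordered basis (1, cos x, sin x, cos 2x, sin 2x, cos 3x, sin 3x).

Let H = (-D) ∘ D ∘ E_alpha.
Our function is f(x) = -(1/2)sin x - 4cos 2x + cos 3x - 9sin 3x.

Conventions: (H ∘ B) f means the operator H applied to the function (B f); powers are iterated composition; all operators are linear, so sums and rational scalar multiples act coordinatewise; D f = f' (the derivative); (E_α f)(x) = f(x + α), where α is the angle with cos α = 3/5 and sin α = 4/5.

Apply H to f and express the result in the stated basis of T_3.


g(x) = -(2/5)cos x - (3/10)sin x + (112/25)cos 2x + (384/25)sin 2x - (4617/125)cos 3x + (9081/125)sin 3x

E_alpha f = -(2/5)cos x - (3/10)sin x + (28/25)cos 2x + (96/25)sin 2x - (513/125)cos 3x + (1009/125)sin 3x
D E_alpha f = -(3/10)cos x + (2/5)sin x + (192/25)cos 2x - (56/25)sin 2x + (3027/125)cos 3x + (1539/125)sin 3x
D D E_alpha f = (2/5)cos x + (3/10)sin x - (112/25)cos 2x - (384/25)sin 2x + (4617/125)cos 3x - (9081/125)sin 3x
(-D) D E_alpha f = -(2/5)cos x - (3/10)sin x + (112/25)cos 2x + (384/25)sin 2x - (4617/125)cos 3x + (9081/125)sin 3x


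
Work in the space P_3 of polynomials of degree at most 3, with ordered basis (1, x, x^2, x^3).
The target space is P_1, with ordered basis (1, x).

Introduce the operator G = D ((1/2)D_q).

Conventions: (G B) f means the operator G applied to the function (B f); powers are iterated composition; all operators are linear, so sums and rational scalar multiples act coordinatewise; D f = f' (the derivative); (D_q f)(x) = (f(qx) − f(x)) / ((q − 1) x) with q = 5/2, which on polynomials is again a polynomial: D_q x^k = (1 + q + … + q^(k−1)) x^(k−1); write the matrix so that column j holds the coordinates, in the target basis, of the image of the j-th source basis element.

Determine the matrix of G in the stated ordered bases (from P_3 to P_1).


image of 1: 0
image of x: 0
image of x^2: 7/4
image of x^3: (39/4)x
each image's coordinates form column j of the matrix

the matrix is [[0, 0, 7/4, 0]; [0, 0, 0, 39/4]] (rows listed top to bottom)


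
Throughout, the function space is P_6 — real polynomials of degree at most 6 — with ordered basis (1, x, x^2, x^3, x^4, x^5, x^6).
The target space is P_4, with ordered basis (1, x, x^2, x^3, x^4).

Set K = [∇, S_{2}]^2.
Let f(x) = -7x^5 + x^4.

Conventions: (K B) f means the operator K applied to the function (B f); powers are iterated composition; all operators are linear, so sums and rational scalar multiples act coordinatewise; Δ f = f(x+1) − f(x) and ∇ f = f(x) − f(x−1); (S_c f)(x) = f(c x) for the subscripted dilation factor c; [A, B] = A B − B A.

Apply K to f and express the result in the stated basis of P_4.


the result is g(x) = -17920x^3 + 60864x^2 - 70304x + 27586

S_{2} f = -224x^5 + 16x^4
∇ S_{2} f = -1120x^4 + 2304x^3 - 2336x^2 + 1184x - 240
∇ f = -35x^4 + 74x^3 - 76x^2 + 39x - 8
S_{2} ∇ f = -560x^4 + 592x^3 - 304x^2 + 78x - 8
[∇, S_{2}] f = -560x^4 + 1712x^3 - 2032x^2 + 1106x - 232
S_{2} [∇, S_{2}] f = -8960x^4 + 13696x^3 - 8128x^2 + 2212x - 232
∇ S_{2} [∇, S_{2}] f = -35840x^3 + 94848x^2 - 93184x + 32996
∇ [∇, S_{2}] f = -2240x^3 + 8496x^2 - 11440x + 5410
S_{2} ∇ [∇, S_{2}] f = -17920x^3 + 33984x^2 - 22880x + 5410
[∇, S_{2}] [∇, S_{2}] f = -17920x^3 + 60864x^2 - 70304x + 27586


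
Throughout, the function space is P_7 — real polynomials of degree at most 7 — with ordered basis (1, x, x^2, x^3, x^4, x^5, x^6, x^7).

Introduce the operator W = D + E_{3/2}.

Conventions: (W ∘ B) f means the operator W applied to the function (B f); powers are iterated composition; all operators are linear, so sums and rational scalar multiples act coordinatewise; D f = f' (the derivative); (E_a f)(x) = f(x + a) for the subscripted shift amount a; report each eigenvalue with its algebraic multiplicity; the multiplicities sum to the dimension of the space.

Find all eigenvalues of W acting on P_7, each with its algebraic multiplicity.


image of 1: 1
image of x: x + 5/2
image of x^2: x^2 + 5x + 9/4
image of x^3: x^3 + (15/2)x^2 + (27/4)x + 27/8
image of x^4: x^4 + 10x^3 + (27/2)x^2 + (27/2)x + 81/16
image of x^5: x^5 + (25/2)x^4 + (45/2)x^3 + (135/4)x^2 + (405/16)x + 243/32
image of x^6: x^6 + 15x^5 + (135/4)x^4 + (135/2)x^3 + (1215/16)x^2 + (729/16)x + 729/64
image of x^7: x^7 + (35/2)x^6 + (189/4)x^5 + (945/8)x^4 + (2835/16)x^3 + (5103/32)x^2 + (5103/64)x + 2187/128
the matrix is upper triangular; its diagonal is (1, 1, 1, 1, 1, 1, 1, 1)
for a triangular matrix the eigenvalues are the diagonal entries, with algebraic multiplicity their repetition count

λ = 1 (multiplicity 8)


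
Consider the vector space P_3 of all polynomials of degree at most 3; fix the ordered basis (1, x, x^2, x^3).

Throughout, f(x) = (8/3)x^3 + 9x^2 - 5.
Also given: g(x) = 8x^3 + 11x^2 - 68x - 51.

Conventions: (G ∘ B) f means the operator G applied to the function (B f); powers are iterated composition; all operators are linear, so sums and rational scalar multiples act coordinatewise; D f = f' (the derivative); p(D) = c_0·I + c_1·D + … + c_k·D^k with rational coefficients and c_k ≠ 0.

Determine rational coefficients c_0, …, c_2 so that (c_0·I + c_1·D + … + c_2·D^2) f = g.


c_0 = 3, c_1 = -2, c_2 = -2

D^0 f = (8/3)x^3 + 9x^2 - 5
D^1 f = 8x^2 + 18x
D^2 f = 16x + 18
matching coefficients of g against c_0 f + c_1 Df + … from the top degree down determines the c_i
solution: c_0 = 3, c_1 = -2, c_2 = -2


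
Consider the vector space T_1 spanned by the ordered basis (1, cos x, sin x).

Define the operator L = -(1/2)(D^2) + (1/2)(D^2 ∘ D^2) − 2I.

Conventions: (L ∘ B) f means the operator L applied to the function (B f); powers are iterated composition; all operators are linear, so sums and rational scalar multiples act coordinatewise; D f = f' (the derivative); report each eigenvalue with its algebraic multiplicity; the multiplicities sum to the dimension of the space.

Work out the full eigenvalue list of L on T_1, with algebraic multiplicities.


λ = -2 (multiplicity 1), λ = -1 (multiplicity 2)

image of 1: -2
image of cos x: -cos x
image of sin x: -sin x
the matrix is diagonal; its diagonal is (-2, -1, -1)
for a triangular matrix the eigenvalues are the diagonal entries, with algebraic multiplicity their repetition count


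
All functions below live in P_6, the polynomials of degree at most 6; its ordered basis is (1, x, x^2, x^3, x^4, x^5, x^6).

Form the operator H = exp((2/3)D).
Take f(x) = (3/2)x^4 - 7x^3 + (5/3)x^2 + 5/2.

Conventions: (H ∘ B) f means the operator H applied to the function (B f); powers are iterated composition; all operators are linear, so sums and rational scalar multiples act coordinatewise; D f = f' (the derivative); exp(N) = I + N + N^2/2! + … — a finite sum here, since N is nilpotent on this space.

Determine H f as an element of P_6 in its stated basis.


the result is g(x) = (3/2)x^4 - 3x^3 - (25/3)x^2 - (16/3)x + 79/54

order-1 term: 4x^3 - 14x^2 + (20/9)x
order-2 term: 4x^2 - (28/3)x + 20/27
order-3 term: (16/9)x - 56/27
order-4 term: 8/27
the series for exp((2/3)D) f terminates at order 4
exp((2/3)D) f = (3/2)x^4 - 3x^3 - (25/3)x^2 - (16/3)x + 79/54


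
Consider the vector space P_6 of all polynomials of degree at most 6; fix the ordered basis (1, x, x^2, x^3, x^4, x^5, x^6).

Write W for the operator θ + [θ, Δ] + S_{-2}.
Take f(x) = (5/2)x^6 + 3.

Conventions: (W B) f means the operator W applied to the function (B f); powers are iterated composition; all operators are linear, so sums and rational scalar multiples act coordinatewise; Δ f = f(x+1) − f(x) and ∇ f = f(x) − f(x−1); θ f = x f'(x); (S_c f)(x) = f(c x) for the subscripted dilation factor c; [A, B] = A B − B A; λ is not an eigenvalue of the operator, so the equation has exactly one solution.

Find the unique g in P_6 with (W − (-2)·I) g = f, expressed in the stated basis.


g(x) = (5/144)x^6 - (1/120)x^5 + (1/22)x^4 - (277/396)x^3 + (37/1056)x^2 - (1429/528)x - 61/132

write g with unknown coordinates in the stated basis and equate coefficients in (W − (-2)·I) g = f
solving from the highest basis element down gives g = (5/144)x^6 - (1/120)x^5 + (1/22)x^4 - (277/396)x^3 + (37/1056)x^2 - (1429/528)x - 61/132
check: W g = (175/72)x^6 + (1/60)x^5 - (1/11)x^4 + (277/198)x^3 - (37/528)x^2 + (1429/264)x + 259/66
so W g − (-2)·g = (5/2)x^6 + 3 = f ✓


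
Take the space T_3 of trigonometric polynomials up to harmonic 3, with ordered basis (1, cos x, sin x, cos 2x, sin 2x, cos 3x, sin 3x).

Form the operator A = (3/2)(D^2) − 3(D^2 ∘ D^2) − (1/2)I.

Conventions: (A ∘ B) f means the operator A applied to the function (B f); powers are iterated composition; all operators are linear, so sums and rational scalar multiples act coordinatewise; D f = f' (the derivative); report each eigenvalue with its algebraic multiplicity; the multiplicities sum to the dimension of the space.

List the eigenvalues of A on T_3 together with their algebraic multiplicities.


λ = -257 (multiplicity 2), λ = -109/2 (multiplicity 2), λ = -5 (multiplicity 2), λ = -1/2 (multiplicity 1)

image of 1: -1/2
image of cos x: -5cos x
image of sin x: -5sin x
image of cos 2x: -(109/2)cos 2x
image of sin 2x: -(109/2)sin 2x
image of cos 3x: -257cos 3x
image of sin 3x: -257sin 3x
the matrix is diagonal; its diagonal is (-1/2, -5, -5, -109/2, -109/2, -257, -257)
for a triangular matrix the eigenvalues are the diagonal entries, with algebraic multiplicity their repetition count


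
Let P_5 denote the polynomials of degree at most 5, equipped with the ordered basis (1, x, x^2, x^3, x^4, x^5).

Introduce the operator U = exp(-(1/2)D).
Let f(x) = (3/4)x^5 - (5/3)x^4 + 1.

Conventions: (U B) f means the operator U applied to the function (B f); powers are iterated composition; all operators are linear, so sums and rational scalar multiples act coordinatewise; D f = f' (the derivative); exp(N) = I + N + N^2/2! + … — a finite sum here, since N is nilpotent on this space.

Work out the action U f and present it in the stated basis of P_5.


order-1 term: -(15/8)x^4 + (10/3)x^3
order-2 term: (15/8)x^3 - (5/2)x^2
order-3 term: -(15/16)x^2 + (5/6)x
order-4 term: (15/64)x - 5/48
order-5 term: -3/128
the series for exp(-(1/2)D) f terminates at order 5
exp(-(1/2)D) f = (3/4)x^5 - (85/24)x^4 + (125/24)x^3 - (55/16)x^2 + (205/192)x + 335/384

g(x) = (3/4)x^5 - (85/24)x^4 + (125/24)x^3 - (55/16)x^2 + (205/192)x + 335/384


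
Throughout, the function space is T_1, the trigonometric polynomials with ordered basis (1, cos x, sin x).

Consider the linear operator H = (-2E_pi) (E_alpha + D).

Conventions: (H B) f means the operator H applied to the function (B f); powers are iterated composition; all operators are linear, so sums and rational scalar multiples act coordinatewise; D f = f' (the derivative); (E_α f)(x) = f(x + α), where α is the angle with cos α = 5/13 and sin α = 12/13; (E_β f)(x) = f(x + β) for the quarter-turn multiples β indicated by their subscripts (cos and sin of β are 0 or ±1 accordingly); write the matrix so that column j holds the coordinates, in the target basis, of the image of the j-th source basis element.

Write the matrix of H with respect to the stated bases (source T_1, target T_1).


image of 1: -2
image of cos x: (10/13)cos x - (50/13)sin x
image of sin x: (50/13)cos x + (10/13)sin x
each image's coordinates form column j of the matrix

the matrix is [[-2, 0, 0]; [0, 10/13, 50/13]; [0, -50/13, 10/13]] (rows listed top to bottom)


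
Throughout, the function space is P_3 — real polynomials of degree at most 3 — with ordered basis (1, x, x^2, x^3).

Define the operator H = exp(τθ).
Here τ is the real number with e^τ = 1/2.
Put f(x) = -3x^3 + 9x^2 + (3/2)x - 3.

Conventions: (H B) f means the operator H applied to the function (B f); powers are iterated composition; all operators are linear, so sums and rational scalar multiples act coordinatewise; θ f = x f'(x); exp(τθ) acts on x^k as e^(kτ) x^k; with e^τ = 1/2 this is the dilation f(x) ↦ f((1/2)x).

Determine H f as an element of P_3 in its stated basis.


exp(τθ) x^k = e^(kτ) x^k; with e^τ = 1/2 this sends x^k to (1/2)^k x^k
x ↦ 1/2 x
x^2 ↦ 1/4 x^2
x^3 ↦ 1/8 x^3
applying this coordinatewise to f: exp(τθ) f = -(3/8)x^3 + (9/4)x^2 + (3/4)x - 3

g(x) = -(3/8)x^3 + (9/4)x^2 + (3/4)x - 3


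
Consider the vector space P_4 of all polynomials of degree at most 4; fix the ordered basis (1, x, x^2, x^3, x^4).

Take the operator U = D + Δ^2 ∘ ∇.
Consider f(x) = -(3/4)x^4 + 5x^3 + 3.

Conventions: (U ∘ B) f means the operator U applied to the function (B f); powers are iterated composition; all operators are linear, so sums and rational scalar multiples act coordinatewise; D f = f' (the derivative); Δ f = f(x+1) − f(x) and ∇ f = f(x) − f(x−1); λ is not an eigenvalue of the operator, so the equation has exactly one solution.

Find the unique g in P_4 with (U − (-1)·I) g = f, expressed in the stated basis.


g(x) = -(3/4)x^4 + 8x^3 - 24x^2 + 66x - 102

write g with unknown coordinates in the stated basis and equate coefficients in (U − (-1)·I) g = f
solving from the highest basis element down gives g = -(3/4)x^4 + 8x^3 - 24x^2 + 66x - 102
check: U g = -3x^3 + 24x^2 - 66x + 105
so U g − (-1)·g = -(3/4)x^4 + 5x^3 + 3 = f ✓


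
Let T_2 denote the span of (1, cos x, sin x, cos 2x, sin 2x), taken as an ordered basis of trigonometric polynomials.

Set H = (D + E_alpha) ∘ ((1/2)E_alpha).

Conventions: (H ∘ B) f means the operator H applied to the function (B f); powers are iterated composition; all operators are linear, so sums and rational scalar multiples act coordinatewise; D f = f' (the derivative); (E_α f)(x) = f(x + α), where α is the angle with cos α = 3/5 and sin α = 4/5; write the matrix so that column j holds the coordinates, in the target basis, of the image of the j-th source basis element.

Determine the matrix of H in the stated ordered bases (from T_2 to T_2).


image of 1: 1/2
image of cos x: -(27/50)cos x - (39/50)sin x
image of sin x: (39/50)cos x - (27/50)sin x
image of cos 2x: -(1727/1250)cos 2x + (343/625)sin 2x
image of sin 2x: -(343/625)cos 2x - (1727/1250)sin 2x
each image's coordinates form column j of the matrix

the matrix is [[1/2, 0, 0, 0, 0]; [0, -27/50, 39/50, 0, 0]; [0, -39/50, -27/50, 0, 0]; [0, 0, 0, -1727/1250, -343/625]; [0, 0, 0, 343/625, -1727/1250]] (rows listed top to bottom)


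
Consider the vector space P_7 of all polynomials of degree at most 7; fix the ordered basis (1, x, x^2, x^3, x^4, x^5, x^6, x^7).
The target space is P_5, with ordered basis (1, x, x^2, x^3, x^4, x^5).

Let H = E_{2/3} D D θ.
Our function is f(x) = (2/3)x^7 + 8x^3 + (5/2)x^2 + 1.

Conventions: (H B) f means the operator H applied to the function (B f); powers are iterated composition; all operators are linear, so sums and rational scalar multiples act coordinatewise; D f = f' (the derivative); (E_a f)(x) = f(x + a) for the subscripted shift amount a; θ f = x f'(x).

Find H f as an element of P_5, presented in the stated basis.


θ f = (14/3)x^7 + 24x^3 + 5x^2
D θ f = (98/3)x^6 + 72x^2 + 10x
D (D θ) f = 196x^5 + 144x + 10
E_{2/3} D (D θ) f = 196x^5 + (1960/3)x^4 + (7840/9)x^3 + (15680/27)x^2 + (27344/81)x + 32030/243

the image equals g(x) = 196x^5 + (1960/3)x^4 + (7840/9)x^3 + (15680/27)x^2 + (27344/81)x + 32030/243


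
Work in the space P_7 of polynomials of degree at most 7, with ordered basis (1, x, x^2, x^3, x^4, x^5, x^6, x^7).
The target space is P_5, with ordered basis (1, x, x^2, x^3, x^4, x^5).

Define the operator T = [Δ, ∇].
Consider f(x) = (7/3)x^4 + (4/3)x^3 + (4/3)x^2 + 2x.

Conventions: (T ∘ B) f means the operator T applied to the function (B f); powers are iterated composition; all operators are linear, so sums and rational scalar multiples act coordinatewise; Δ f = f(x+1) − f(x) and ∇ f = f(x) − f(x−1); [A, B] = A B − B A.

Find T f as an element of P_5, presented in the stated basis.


∇ f = (28/3)x^3 - 10x^2 + 8x - 1/3
Δ ∇ f = 28x^2 + 8x + 22/3
Δ f = (28/3)x^3 + 18x^2 + 16x + 7
∇ Δ f = 28x^2 + 8x + 22/3
[Δ, ∇] f = 0

the result is g(x) = 0


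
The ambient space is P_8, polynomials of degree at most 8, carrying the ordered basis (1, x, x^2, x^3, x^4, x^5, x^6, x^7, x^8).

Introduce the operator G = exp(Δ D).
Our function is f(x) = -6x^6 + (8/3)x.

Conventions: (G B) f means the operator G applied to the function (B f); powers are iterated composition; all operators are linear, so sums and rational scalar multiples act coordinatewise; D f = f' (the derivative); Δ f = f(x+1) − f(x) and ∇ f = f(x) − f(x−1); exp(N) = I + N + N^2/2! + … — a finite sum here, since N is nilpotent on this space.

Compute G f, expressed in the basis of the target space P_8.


g(x) = -6x^6 - 180x^4 - 360x^3 - 1440x^2 - (7012/3)x - 2016

order-1 term: -180x^4 - 360x^3 - 360x^2 - 180x - 36
order-2 term: -1080x^2 - 2160x - 1260
order-3 term: -720
the series for exp(Δ D) f terminates at order 3
exp(Δ D) f = -6x^6 - 180x^4 - 360x^3 - 1440x^2 - (7012/3)x - 2016


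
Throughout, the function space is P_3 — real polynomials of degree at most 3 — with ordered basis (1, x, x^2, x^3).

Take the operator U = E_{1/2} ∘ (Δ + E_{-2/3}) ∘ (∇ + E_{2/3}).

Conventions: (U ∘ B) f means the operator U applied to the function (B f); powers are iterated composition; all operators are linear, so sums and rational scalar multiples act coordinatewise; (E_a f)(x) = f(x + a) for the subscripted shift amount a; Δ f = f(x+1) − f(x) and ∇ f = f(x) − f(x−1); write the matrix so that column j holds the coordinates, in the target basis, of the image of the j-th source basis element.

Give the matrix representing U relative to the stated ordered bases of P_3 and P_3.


image of 1: 1
image of x: x + 5/2
image of x^2: x^2 + 5x + 17/4
image of x^3: x^3 + (15/2)x^2 + (51/4)x + 319/24
each image's coordinates form column j of the matrix

the matrix is [[1, 5/2, 17/4, 319/24]; [0, 1, 5, 51/4]; [0, 0, 1, 15/2]; [0, 0, 0, 1]] (rows listed top to bottom)


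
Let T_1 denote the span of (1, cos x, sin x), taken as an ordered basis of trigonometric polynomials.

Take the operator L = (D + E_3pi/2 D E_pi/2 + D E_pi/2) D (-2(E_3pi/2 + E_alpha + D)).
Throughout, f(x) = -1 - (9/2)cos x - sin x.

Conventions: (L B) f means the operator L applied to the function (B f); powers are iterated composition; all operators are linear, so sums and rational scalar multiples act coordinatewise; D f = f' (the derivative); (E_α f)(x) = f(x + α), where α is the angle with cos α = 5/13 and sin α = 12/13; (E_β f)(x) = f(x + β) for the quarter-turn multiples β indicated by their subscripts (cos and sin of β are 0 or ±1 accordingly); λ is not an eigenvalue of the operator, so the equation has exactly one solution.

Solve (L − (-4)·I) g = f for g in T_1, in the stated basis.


the result is g(x) = -1/4 - (79/218)cos x - (309/436)sin x

write g with unknown coordinates in the stated basis and equate coefficients in (L − (-4)·I) g = f
solving from the highest basis element down gives g = -1/4 - (79/218)cos x - (309/436)sin x
check: L g = -(665/218)cos x + (200/109)sin x
so L g − (-4)·g = -1 - (9/2)cos x - sin x = f ✓


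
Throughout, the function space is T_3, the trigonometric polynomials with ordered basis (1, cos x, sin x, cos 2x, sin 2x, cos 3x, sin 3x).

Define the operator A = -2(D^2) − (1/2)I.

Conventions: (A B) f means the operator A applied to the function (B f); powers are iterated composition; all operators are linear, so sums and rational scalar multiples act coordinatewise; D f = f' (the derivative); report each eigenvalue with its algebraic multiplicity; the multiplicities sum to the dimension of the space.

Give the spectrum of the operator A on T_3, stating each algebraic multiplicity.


image of 1: -1/2
image of cos x: (3/2)cos x
image of sin x: (3/2)sin x
image of cos 2x: (15/2)cos 2x
image of sin 2x: (15/2)sin 2x
image of cos 3x: (35/2)cos 3x
image of sin 3x: (35/2)sin 3x
the matrix is diagonal; its diagonal is (-1/2, 3/2, 3/2, 15/2, 15/2, 35/2, 35/2)
for a triangular matrix the eigenvalues are the diagonal entries, with algebraic multiplicity their repetition count

λ = -1/2 (multiplicity 1), λ = 3/2 (multiplicity 2), λ = 15/2 (multiplicity 2), λ = 35/2 (multiplicity 2)
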